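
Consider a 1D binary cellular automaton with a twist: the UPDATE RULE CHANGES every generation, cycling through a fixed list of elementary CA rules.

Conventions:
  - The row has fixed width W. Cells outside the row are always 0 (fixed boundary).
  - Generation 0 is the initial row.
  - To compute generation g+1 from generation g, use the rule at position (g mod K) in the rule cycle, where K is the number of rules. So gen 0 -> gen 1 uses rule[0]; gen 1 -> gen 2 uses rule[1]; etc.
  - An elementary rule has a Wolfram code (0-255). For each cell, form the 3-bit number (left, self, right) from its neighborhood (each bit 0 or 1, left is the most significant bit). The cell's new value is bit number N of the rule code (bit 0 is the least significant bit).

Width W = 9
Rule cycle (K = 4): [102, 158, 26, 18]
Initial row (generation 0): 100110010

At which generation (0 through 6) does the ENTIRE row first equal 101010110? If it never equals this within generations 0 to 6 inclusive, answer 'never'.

Gen 0: 100110010
Gen 1 (rule 102): 101010110
Gen 2 (rule 158): 101010101
Gen 3 (rule 26): 000000000
Gen 4 (rule 18): 000000000
Gen 5 (rule 102): 000000000
Gen 6 (rule 158): 000000000

Answer: 1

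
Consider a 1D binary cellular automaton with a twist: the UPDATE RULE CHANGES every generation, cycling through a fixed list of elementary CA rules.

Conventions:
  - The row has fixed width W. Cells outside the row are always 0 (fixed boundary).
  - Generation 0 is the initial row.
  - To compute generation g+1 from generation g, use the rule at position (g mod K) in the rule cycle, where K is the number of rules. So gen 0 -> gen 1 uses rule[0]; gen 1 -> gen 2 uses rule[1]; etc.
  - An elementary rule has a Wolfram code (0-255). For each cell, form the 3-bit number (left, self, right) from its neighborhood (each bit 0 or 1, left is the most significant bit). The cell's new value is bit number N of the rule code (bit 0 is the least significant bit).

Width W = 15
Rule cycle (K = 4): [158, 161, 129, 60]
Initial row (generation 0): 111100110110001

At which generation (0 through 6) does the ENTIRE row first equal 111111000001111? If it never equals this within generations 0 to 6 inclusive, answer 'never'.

Answer: never

Derivation:
Gen 0: 111100110110001
Gen 1 (rule 158): 111011100101011
Gen 2 (rule 161): 010101000010100
Gen 3 (rule 129): 000000011000001
Gen 4 (rule 60): 000000010100001
Gen 5 (rule 158): 000000110110011
Gen 6 (rule 161): 111110001000000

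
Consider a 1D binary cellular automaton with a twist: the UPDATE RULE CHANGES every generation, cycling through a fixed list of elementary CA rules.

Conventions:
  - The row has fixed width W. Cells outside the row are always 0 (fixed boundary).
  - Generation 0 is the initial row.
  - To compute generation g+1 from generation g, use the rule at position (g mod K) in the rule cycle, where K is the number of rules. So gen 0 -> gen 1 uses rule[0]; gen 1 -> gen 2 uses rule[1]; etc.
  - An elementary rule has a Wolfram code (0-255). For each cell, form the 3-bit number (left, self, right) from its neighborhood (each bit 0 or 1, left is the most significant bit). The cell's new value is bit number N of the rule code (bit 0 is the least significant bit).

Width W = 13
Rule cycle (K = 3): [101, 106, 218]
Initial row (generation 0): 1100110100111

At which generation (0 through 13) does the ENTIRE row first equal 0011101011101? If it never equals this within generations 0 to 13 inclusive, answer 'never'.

Answer: never

Derivation:
Gen 0: 1100110100111
Gen 1 (rule 101): 0100011100001
Gen 2 (rule 106): 1000110100010
Gen 3 (rule 218): 0101110010101
Gen 4 (rule 101): 0110010011111
Gen 5 (rule 106): 1110100110001
Gen 6 (rule 218): 1110011111010
Gen 7 (rule 101): 0010000001110
Gen 8 (rule 106): 0100000011010
Gen 9 (rule 218): 1010000111001
Gen 10 (rule 101): 1110110001001
Gen 11 (rule 106): 1011110010010
Gen 12 (rule 218): 0011111101101
Gen 13 (rule 101): 1000000110111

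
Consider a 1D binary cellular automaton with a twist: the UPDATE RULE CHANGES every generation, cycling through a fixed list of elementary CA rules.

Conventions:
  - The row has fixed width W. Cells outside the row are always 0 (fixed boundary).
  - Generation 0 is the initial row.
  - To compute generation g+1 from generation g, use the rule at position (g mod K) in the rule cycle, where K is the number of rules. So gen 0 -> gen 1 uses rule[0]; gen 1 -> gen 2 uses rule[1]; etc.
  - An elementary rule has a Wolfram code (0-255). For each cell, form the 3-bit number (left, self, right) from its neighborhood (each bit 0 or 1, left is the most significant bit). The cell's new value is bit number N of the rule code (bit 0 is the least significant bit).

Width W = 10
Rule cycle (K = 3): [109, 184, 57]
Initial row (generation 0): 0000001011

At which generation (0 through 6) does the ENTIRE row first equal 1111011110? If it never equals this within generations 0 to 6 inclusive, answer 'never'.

Gen 0: 0000001011
Gen 1 (rule 109): 1111101111
Gen 2 (rule 184): 1111011110
Gen 3 (rule 57): 1000110001
Gen 4 (rule 109): 1010110101
Gen 5 (rule 184): 0101101010
Gen 6 (rule 57): 0011010101

Answer: 2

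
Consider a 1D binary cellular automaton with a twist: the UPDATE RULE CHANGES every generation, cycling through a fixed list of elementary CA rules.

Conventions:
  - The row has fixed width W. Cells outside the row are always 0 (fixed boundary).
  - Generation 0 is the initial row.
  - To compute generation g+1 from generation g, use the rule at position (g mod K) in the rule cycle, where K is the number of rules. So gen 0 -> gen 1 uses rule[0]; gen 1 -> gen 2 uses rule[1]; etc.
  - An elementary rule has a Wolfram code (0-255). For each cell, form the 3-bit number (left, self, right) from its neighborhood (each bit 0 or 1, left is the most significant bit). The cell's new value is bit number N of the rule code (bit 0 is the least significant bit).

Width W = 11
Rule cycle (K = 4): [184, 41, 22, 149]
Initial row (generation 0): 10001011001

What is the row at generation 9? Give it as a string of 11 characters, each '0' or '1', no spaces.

Answer: 01101001000

Derivation:
Gen 0: 10001011001
Gen 1 (rule 184): 01000110100
Gen 2 (rule 41): 00010101001
Gen 3 (rule 22): 00110101111
Gen 4 (rule 149): 10000100110
Gen 5 (rule 184): 01000010101
Gen 6 (rule 41): 00011001010
Gen 7 (rule 22): 00100111011
Gen 8 (rule 149): 10110010000
Gen 9 (rule 184): 01101001000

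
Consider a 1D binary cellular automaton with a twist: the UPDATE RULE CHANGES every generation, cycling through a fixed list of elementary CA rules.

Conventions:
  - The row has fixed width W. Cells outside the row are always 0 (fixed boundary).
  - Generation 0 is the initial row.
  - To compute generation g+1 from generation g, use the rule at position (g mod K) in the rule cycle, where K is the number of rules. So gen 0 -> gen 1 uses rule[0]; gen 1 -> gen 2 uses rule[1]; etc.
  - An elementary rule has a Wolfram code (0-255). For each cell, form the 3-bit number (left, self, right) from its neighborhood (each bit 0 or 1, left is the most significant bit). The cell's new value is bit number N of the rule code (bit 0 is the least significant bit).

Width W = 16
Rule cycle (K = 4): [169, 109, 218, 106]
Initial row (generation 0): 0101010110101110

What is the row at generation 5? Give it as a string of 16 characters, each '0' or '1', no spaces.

Answer: 0100111111000111

Derivation:
Gen 0: 0101010110101110
Gen 1 (rule 169): 0010101101011100
Gen 2 (rule 109): 1011111111110101
Gen 3 (rule 218): 0011111111110000
Gen 4 (rule 106): 0110000000010000
Gen 5 (rule 169): 0100111111000111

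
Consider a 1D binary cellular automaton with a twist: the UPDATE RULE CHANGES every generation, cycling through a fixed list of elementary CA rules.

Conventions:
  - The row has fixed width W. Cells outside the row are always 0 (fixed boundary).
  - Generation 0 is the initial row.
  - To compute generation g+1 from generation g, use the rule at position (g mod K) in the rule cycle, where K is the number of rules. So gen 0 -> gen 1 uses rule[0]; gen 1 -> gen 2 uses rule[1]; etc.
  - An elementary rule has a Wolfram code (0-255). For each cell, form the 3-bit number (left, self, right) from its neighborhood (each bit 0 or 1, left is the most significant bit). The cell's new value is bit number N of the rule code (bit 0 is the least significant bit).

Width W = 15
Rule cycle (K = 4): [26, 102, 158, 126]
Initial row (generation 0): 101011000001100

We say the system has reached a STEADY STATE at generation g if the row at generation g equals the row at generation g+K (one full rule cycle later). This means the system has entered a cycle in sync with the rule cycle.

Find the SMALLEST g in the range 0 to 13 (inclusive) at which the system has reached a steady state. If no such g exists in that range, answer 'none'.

Gen 0: 101011000001100
Gen 1 (rule 26): 000010100011010
Gen 2 (rule 102): 000111100101110
Gen 3 (rule 158): 001111011101101
Gen 4 (rule 126): 011001110111111
Gen 5 (rule 26): 110111000100000
Gen 6 (rule 102): 011001001100000
Gen 7 (rule 158): 110111111010000
Gen 8 (rule 126): 111100001111000
Gen 9 (rule 26): 100010011000100
Gen 10 (rule 102): 100110101001100
Gen 11 (rule 158): 111100101111010
Gen 12 (rule 126): 100111111001111
Gen 13 (rule 26): 011100000111000
Gen 14 (rule 102): 100100001001000
Gen 15 (rule 158): 111110011111100
Gen 16 (rule 126): 100011110000110
Gen 17 (rule 26): 010110001001101

Answer: none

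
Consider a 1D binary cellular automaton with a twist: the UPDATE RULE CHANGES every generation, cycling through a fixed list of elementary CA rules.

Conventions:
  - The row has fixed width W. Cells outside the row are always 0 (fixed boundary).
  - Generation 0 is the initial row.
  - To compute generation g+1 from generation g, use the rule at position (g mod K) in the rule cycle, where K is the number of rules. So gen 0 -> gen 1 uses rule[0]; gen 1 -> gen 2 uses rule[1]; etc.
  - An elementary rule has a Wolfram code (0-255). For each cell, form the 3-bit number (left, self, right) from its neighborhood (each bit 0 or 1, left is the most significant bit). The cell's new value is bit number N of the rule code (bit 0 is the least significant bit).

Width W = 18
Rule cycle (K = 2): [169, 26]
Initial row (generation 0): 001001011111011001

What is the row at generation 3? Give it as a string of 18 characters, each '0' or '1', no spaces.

Answer: 000101001110010011

Derivation:
Gen 0: 001001011111011001
Gen 1 (rule 169): 100000111110110000
Gen 2 (rule 26): 010001100000101000
Gen 3 (rule 169): 000101001110010011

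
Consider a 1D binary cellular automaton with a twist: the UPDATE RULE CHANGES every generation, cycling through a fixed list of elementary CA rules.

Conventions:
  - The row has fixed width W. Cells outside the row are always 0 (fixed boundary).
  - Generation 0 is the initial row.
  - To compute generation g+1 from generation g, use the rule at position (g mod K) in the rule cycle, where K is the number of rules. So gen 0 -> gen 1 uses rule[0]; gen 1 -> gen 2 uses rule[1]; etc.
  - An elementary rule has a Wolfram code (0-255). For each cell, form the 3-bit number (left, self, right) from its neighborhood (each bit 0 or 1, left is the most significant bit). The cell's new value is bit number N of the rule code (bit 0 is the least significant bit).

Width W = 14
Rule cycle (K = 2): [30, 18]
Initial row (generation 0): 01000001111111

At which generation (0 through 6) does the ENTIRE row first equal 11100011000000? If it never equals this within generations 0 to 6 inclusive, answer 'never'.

Answer: 1

Derivation:
Gen 0: 01000001111111
Gen 1 (rule 30): 11100011000000
Gen 2 (rule 18): 00010100100000
Gen 3 (rule 30): 00110111110000
Gen 4 (rule 18): 01000000001000
Gen 5 (rule 30): 11100000011100
Gen 6 (rule 18): 00010000100010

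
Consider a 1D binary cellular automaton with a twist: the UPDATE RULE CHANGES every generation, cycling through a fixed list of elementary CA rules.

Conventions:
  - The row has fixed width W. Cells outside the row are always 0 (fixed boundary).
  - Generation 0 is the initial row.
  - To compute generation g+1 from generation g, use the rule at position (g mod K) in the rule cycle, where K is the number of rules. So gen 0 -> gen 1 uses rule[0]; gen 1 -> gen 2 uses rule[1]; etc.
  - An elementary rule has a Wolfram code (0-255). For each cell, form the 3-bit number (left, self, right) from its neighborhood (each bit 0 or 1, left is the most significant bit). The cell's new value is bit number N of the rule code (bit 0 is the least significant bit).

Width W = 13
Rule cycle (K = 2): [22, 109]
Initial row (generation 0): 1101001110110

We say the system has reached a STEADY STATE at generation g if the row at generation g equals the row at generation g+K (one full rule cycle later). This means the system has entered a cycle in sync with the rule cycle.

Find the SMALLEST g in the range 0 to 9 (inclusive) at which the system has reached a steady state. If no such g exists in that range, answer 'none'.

Gen 0: 1101001110110
Gen 1 (rule 22): 0001110000001
Gen 2 (rule 109): 1101010111101
Gen 3 (rule 22): 0001010000001
Gen 4 (rule 109): 1101110111101
Gen 5 (rule 22): 0000000000001
Gen 6 (rule 109): 1111111111101
Gen 7 (rule 22): 0000000000001
Gen 8 (rule 109): 1111111111101
Gen 9 (rule 22): 0000000000001
Gen 10 (rule 109): 1111111111101
Gen 11 (rule 22): 0000000000001

Answer: 5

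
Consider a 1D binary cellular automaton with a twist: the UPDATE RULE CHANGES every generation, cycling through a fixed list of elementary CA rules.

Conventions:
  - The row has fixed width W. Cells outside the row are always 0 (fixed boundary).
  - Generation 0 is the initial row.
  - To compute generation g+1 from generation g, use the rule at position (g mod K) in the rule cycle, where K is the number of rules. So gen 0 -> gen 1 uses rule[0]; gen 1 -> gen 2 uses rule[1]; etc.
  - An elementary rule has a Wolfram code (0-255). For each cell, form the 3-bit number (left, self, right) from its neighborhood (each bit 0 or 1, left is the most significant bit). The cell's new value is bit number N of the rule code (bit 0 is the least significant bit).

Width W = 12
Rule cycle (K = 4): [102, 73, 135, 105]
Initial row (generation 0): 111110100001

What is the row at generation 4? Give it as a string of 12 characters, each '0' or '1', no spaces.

Answer: 000001010011

Derivation:
Gen 0: 111110100001
Gen 1 (rule 102): 000011100011
Gen 2 (rule 73): 111010101011
Gen 3 (rule 135): 010010101000
Gen 4 (rule 105): 000001010011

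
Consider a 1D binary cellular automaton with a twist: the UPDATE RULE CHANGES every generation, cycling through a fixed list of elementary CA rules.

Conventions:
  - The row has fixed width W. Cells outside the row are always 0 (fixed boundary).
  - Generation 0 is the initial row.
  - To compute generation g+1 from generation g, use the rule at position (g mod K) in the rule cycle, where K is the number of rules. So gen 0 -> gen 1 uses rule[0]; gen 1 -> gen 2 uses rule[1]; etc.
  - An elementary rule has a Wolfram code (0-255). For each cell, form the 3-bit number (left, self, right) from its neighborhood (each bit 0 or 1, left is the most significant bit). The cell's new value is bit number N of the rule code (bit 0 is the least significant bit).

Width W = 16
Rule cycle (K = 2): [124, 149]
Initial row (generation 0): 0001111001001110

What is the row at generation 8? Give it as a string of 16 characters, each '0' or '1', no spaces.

Gen 0: 0001111001001110
Gen 1 (rule 124): 0001001101101011
Gen 2 (rule 149): 1101100000001000
Gen 3 (rule 124): 1111110000001100
Gen 4 (rule 149): 0111101111100011
Gen 5 (rule 124): 0100111000110011
Gen 6 (rule 149): 0110010110001000
Gen 7 (rule 124): 0111011111001100
Gen 8 (rule 149): 0010001110100011

Answer: 0010001110100011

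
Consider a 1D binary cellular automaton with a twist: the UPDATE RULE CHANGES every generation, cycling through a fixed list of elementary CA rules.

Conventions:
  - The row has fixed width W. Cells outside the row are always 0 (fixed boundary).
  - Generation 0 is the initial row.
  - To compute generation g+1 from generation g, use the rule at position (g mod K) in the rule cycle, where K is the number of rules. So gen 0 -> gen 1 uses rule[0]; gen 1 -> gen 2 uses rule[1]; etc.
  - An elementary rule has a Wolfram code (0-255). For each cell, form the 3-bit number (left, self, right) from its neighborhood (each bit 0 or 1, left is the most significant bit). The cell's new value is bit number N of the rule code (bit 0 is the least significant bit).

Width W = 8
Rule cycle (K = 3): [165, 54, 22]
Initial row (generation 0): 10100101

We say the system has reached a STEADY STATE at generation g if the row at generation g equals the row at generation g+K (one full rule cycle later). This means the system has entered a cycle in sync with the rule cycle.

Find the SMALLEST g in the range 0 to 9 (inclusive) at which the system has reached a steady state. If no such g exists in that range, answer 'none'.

Gen 0: 10100101
Gen 1 (rule 165): 11100111
Gen 2 (rule 54): 00011000
Gen 3 (rule 22): 00100100
Gen 4 (rule 165): 10100101
Gen 5 (rule 54): 11111111
Gen 6 (rule 22): 00000000
Gen 7 (rule 165): 11111111
Gen 8 (rule 54): 00000000
Gen 9 (rule 22): 00000000
Gen 10 (rule 165): 11111111
Gen 11 (rule 54): 00000000
Gen 12 (rule 22): 00000000

Answer: 6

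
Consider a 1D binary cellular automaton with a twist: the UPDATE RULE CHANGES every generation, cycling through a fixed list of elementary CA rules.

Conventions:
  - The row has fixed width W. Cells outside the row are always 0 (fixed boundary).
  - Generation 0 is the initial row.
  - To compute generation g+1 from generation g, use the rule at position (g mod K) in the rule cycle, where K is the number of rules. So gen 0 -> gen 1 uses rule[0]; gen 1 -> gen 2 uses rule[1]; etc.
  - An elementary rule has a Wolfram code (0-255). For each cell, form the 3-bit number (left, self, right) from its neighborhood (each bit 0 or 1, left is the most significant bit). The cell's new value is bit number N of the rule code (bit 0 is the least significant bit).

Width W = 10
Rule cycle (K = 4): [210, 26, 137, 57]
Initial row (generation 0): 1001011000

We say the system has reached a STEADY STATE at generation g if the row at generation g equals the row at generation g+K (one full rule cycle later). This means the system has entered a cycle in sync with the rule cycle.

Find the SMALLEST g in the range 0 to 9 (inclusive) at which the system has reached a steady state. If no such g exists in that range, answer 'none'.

Answer: none

Derivation:
Gen 0: 1001011000
Gen 1 (rule 210): 0110001100
Gen 2 (rule 26): 1101011010
Gen 3 (rule 137): 1000010000
Gen 4 (rule 57): 0111001111
Gen 5 (rule 210): 1011110111
Gen 6 (rule 26): 0010000100
Gen 7 (rule 137): 1000110001
Gen 8 (rule 57): 0110101100
Gen 9 (rule 210): 1010000110
Gen 10 (rule 26): 0001001101
Gen 11 (rule 137): 1100001000
Gen 12 (rule 57): 1011100111
Gen 13 (rule 210): 0001111011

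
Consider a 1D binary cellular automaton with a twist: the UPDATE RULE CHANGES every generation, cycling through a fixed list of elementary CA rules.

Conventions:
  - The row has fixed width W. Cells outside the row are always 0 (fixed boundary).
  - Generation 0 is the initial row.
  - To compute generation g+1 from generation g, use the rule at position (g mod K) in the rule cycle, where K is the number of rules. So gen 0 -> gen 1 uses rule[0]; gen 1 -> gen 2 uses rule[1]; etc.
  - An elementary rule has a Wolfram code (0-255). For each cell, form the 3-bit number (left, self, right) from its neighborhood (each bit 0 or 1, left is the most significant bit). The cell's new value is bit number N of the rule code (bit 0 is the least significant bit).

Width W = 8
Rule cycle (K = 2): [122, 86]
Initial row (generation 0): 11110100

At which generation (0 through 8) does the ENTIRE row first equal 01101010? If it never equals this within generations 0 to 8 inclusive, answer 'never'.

Answer: 5

Derivation:
Gen 0: 11110100
Gen 1 (rule 122): 10011010
Gen 2 (rule 86): 11101011
Gen 3 (rule 122): 10110111
Gen 4 (rule 86): 10010001
Gen 5 (rule 122): 01101010
Gen 6 (rule 86): 10101011
Gen 7 (rule 122): 01010111
Gen 8 (rule 86): 11010001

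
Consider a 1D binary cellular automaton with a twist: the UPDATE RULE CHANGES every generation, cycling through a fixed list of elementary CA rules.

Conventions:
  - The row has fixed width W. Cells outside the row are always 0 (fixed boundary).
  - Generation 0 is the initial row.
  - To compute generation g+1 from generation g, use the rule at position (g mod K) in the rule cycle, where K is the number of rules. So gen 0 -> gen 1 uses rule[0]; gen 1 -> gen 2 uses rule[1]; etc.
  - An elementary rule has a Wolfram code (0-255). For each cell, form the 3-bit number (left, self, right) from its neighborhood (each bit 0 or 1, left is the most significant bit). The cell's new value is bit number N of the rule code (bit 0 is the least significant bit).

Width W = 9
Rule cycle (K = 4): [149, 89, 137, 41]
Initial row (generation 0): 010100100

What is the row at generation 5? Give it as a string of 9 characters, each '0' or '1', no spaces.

Answer: 101100110

Derivation:
Gen 0: 010100100
Gen 1 (rule 149): 010110111
Gen 2 (rule 89): 000110101
Gen 3 (rule 137): 110100000
Gen 4 (rule 41): 101001111
Gen 5 (rule 149): 101100110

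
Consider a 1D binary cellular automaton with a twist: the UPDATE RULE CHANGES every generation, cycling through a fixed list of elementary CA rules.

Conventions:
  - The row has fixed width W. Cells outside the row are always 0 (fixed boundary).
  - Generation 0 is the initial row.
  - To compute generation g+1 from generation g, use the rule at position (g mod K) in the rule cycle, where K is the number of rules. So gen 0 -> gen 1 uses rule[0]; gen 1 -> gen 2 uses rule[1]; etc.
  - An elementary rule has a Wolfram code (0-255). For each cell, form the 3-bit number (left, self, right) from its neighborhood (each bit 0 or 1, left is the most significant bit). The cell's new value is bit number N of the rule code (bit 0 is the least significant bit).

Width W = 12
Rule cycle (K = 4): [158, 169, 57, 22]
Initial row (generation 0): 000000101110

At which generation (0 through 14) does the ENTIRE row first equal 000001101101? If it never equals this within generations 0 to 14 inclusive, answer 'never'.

Answer: 1

Derivation:
Gen 0: 000000101110
Gen 1 (rule 158): 000001101101
Gen 2 (rule 169): 111101011010
Gen 3 (rule 57): 100010110101
Gen 4 (rule 22): 110110000101
Gen 5 (rule 158): 100101001101
Gen 6 (rule 169): 000010001010
Gen 7 (rule 57): 111001100101
Gen 8 (rule 22): 000110011101
Gen 9 (rule 158): 001101111001
Gen 10 (rule 169): 101011110000
Gen 11 (rule 57): 010110001111
Gen 12 (rule 22): 110001010000
Gen 13 (rule 158): 101011011000
Gen 14 (rule 169): 010110110011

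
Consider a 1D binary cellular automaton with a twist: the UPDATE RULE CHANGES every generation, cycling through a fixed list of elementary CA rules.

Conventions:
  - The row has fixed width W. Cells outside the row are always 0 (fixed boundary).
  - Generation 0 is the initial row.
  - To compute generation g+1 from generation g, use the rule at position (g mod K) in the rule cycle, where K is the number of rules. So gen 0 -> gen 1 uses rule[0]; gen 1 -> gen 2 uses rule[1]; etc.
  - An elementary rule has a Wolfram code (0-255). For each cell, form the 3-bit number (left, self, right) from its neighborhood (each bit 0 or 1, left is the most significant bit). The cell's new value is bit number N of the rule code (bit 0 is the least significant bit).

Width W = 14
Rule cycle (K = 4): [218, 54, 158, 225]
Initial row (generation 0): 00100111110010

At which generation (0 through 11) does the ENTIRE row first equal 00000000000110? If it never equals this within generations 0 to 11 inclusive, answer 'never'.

Gen 0: 00100111110010
Gen 1 (rule 218): 01011111111101
Gen 2 (rule 54): 11100000000011
Gen 3 (rule 158): 11010000000110
Gen 4 (rule 225): 01100111110010
Gen 5 (rule 218): 11111111111101
Gen 6 (rule 54): 00000000000011
Gen 7 (rule 158): 00000000000110
Gen 8 (rule 225): 11111111110010
Gen 9 (rule 218): 11111111111101
Gen 10 (rule 54): 00000000000011
Gen 11 (rule 158): 00000000000110

Answer: 7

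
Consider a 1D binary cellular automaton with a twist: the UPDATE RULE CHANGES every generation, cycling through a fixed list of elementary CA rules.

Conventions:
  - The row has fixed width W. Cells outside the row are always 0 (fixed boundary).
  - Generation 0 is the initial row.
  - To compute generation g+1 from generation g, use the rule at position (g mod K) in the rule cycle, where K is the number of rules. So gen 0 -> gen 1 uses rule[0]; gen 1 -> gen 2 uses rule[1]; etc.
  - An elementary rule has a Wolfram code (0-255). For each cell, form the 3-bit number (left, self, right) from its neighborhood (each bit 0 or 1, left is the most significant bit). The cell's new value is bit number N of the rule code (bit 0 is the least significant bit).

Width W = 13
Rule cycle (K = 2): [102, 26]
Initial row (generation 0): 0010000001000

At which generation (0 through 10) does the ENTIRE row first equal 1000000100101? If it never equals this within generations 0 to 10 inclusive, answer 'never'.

Answer: 6

Derivation:
Gen 0: 0010000001000
Gen 1 (rule 102): 0110000011000
Gen 2 (rule 26): 1101000110100
Gen 3 (rule 102): 0111001011100
Gen 4 (rule 26): 1100110010010
Gen 5 (rule 102): 0101010110110
Gen 6 (rule 26): 1000000100101
Gen 7 (rule 102): 1000001101111
Gen 8 (rule 26): 0100011001000
Gen 9 (rule 102): 1100101011000
Gen 10 (rule 26): 1011000010100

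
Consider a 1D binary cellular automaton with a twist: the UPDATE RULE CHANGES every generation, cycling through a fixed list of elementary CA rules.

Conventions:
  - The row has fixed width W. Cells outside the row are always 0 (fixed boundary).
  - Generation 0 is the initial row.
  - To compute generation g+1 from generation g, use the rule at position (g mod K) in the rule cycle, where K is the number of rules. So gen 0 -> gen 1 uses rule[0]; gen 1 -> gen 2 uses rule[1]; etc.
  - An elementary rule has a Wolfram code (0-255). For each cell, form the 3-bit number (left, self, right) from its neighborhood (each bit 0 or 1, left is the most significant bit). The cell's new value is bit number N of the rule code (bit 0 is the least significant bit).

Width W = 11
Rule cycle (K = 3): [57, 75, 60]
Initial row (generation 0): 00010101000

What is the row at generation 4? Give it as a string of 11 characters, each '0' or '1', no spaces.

Answer: 01100110100

Derivation:
Gen 0: 00010101000
Gen 1 (rule 57): 11001010111
Gen 2 (rule 75): 11010000101
Gen 3 (rule 60): 10111000111
Gen 4 (rule 57): 01100110100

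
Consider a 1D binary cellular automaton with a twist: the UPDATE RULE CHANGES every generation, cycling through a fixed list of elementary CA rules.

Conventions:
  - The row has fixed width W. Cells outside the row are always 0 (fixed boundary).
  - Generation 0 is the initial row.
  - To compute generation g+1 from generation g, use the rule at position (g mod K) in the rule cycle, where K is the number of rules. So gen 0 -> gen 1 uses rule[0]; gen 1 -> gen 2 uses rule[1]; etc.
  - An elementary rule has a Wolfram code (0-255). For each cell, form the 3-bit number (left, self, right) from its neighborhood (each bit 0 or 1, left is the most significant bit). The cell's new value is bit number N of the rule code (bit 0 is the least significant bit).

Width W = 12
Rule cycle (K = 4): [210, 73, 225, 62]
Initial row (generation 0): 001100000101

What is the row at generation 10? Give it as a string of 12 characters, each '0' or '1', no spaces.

Gen 0: 001100000101
Gen 1 (rule 210): 010110001000
Gen 2 (rule 73): 000110100011
Gen 3 (rule 225): 110011001001
Gen 4 (rule 62): 101110111111
Gen 5 (rule 210): 000110011111
Gen 6 (rule 73): 110110010001
Gen 7 (rule 225): 011010000100
Gen 8 (rule 62): 110111001110
Gen 9 (rule 210): 010011110111
Gen 10 (rule 73): 000010010101

Answer: 000010010101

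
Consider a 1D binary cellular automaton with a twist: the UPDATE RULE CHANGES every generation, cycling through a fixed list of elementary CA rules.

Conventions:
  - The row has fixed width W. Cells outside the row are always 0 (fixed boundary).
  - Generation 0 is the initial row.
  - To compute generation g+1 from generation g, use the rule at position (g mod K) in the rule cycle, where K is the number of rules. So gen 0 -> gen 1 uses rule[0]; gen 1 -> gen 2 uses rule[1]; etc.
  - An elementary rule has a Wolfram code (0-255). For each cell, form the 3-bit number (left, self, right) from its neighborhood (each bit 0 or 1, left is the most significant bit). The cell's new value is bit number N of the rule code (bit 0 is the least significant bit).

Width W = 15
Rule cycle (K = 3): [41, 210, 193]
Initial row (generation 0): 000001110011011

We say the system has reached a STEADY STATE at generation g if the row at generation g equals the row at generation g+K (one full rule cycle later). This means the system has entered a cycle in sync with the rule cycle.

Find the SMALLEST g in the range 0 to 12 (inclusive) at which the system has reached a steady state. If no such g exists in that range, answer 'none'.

Answer: none

Derivation:
Gen 0: 000001110011011
Gen 1 (rule 41): 111101000010110
Gen 2 (rule 210): 011100100100011
Gen 3 (rule 193): 001100000001001
Gen 4 (rule 41): 101001111100000
Gen 5 (rule 210): 000110111110000
Gen 6 (rule 193): 110010011110111
Gen 7 (rule 41): 100000010001100
Gen 8 (rule 210): 010000101010110
Gen 9 (rule 193): 000110000000010
Gen 10 (rule 41): 110100111111000
Gen 11 (rule 210): 010011011111100
Gen 12 (rule 193): 000001001111101
Gen 13 (rule 41): 111100001000010
Gen 14 (rule 210): 011110010100101
Gen 15 (rule 193): 001110000000000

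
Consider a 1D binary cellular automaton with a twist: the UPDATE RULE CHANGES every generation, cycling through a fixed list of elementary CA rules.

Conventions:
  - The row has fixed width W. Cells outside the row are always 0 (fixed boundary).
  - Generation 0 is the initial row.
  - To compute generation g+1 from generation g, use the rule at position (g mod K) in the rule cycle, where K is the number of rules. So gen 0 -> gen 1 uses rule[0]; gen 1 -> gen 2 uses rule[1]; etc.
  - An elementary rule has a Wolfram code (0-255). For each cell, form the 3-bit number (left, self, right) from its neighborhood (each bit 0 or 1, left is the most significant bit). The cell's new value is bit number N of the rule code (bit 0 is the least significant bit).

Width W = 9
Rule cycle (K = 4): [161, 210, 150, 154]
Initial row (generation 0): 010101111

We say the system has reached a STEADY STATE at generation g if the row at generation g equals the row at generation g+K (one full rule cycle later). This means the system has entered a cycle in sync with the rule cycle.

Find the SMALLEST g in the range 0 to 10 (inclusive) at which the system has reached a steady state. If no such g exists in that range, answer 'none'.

Answer: 5

Derivation:
Gen 0: 010101111
Gen 1 (rule 161): 001010110
Gen 2 (rule 210): 010000011
Gen 3 (rule 150): 111000100
Gen 4 (rule 154): 110101010
Gen 5 (rule 161): 001010100
Gen 6 (rule 210): 010000010
Gen 7 (rule 150): 111000111
Gen 8 (rule 154): 110101110
Gen 9 (rule 161): 001010100
Gen 10 (rule 210): 010000010
Gen 11 (rule 150): 111000111
Gen 12 (rule 154): 110101110
Gen 13 (rule 161): 001010100
Gen 14 (rule 210): 010000010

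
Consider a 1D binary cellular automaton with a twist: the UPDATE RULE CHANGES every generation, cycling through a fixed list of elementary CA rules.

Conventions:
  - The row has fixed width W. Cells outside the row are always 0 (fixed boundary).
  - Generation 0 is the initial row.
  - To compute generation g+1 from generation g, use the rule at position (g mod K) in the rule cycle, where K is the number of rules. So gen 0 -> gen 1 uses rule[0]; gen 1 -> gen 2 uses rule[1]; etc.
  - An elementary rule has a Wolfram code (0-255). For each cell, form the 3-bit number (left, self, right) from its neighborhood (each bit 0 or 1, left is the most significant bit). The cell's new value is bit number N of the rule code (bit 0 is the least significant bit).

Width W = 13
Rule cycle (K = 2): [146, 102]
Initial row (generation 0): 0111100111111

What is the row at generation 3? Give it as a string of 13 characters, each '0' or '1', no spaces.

Gen 0: 0111100111111
Gen 1 (rule 146): 1011011011110
Gen 2 (rule 102): 1101101100010
Gen 3 (rule 146): 0000000010101

Answer: 0000000010101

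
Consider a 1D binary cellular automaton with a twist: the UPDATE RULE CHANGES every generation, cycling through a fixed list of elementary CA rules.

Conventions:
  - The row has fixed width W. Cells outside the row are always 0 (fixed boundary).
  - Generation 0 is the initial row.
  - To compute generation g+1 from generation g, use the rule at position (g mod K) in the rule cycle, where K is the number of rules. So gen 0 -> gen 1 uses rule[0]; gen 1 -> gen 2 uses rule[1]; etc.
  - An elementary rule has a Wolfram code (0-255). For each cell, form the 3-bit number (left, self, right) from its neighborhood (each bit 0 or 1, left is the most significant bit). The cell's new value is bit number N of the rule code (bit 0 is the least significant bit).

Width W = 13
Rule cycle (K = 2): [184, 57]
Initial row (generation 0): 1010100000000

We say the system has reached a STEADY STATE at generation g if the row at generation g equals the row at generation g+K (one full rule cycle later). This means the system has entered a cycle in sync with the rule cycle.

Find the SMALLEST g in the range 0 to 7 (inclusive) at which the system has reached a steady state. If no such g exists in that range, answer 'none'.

Gen 0: 1010100000000
Gen 1 (rule 184): 0101010000000
Gen 2 (rule 57): 0010101111111
Gen 3 (rule 184): 0001011111110
Gen 4 (rule 57): 1100110000001
Gen 5 (rule 184): 1010101000000
Gen 6 (rule 57): 0101010111111
Gen 7 (rule 184): 0010101111110
Gen 8 (rule 57): 1001011000001
Gen 9 (rule 184): 0100110100000

Answer: none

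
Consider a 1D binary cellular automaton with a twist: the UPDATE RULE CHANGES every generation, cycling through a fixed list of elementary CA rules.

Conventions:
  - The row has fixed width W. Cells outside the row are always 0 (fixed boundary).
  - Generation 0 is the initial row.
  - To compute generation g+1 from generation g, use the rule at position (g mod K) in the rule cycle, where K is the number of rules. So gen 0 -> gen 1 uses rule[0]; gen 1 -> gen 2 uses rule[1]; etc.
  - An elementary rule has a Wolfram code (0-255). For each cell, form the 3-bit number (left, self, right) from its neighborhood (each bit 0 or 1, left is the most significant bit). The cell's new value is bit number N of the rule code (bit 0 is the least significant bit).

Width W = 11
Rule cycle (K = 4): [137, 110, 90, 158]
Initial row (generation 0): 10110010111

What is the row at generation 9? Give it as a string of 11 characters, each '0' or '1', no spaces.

Answer: 00000000011

Derivation:
Gen 0: 10110010111
Gen 1 (rule 137): 00100000110
Gen 2 (rule 110): 01100001110
Gen 3 (rule 90): 11110011011
Gen 4 (rule 158): 11101110010
Gen 5 (rule 137): 11001100000
Gen 6 (rule 110): 11011100000
Gen 7 (rule 90): 11010110000
Gen 8 (rule 158): 10010101000
Gen 9 (rule 137): 00000000011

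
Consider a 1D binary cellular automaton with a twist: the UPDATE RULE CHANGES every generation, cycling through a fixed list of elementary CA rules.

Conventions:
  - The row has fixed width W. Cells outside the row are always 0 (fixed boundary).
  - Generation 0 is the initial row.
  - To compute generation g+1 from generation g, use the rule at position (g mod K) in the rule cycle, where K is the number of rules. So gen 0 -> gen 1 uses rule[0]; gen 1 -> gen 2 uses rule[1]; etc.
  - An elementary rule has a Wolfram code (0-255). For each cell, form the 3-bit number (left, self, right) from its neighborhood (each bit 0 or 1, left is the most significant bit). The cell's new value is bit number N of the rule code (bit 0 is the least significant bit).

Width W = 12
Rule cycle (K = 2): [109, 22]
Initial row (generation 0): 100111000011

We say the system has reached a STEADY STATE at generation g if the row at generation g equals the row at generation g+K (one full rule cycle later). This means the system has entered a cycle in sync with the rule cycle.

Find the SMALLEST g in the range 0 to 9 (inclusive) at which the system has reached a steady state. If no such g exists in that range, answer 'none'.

Answer: 8

Derivation:
Gen 0: 100111000011
Gen 1 (rule 109): 100101011011
Gen 2 (rule 22): 111101000000
Gen 3 (rule 109): 100111011111
Gen 4 (rule 22): 111000000000
Gen 5 (rule 109): 101011111111
Gen 6 (rule 22): 101000000000
Gen 7 (rule 109): 111011111111
Gen 8 (rule 22): 000000000000
Gen 9 (rule 109): 111111111111
Gen 10 (rule 22): 000000000000
Gen 11 (rule 109): 111111111111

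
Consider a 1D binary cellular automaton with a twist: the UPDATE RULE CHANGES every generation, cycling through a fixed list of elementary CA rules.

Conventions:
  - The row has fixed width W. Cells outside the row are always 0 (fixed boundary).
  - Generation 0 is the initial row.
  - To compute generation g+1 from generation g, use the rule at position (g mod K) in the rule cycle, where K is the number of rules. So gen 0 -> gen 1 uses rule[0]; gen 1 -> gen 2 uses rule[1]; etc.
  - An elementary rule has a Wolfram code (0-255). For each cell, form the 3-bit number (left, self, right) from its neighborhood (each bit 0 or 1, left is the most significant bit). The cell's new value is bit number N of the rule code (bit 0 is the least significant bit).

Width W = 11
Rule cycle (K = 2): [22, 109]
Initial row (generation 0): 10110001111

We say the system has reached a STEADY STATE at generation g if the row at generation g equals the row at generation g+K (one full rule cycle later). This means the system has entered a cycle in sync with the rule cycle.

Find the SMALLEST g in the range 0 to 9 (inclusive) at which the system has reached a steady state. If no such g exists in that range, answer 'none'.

Answer: 5

Derivation:
Gen 0: 10110001111
Gen 1 (rule 22): 10001010000
Gen 2 (rule 109): 10101110111
Gen 3 (rule 22): 10100000000
Gen 4 (rule 109): 11101111111
Gen 5 (rule 22): 00000000000
Gen 6 (rule 109): 11111111111
Gen 7 (rule 22): 00000000000
Gen 8 (rule 109): 11111111111
Gen 9 (rule 22): 00000000000
Gen 10 (rule 109): 11111111111
Gen 11 (rule 22): 00000000000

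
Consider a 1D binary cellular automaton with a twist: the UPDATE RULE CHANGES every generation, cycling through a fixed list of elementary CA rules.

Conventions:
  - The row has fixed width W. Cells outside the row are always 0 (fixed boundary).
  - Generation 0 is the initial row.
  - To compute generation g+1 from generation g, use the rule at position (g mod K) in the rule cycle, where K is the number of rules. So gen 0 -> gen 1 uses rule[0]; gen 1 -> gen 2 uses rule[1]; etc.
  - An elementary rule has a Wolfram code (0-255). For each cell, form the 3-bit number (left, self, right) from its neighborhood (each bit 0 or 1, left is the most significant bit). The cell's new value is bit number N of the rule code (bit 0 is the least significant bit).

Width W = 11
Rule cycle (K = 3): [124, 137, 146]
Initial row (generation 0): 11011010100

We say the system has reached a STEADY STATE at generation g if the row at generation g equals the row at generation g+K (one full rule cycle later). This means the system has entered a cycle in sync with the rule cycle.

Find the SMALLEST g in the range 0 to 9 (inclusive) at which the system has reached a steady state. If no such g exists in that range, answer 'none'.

Answer: none

Derivation:
Gen 0: 11011010100
Gen 1 (rule 124): 11111111110
Gen 2 (rule 137): 11111111100
Gen 3 (rule 146): 01111111010
Gen 4 (rule 124): 01000001111
Gen 5 (rule 137): 00011101110
Gen 6 (rule 146): 00101000101
Gen 7 (rule 124): 00111100111
Gen 8 (rule 137): 10111000110
Gen 9 (rule 146): 00010101001
Gen 10 (rule 124): 00011111101
Gen 11 (rule 137): 11011111000
Gen 12 (rule 146): 00001110100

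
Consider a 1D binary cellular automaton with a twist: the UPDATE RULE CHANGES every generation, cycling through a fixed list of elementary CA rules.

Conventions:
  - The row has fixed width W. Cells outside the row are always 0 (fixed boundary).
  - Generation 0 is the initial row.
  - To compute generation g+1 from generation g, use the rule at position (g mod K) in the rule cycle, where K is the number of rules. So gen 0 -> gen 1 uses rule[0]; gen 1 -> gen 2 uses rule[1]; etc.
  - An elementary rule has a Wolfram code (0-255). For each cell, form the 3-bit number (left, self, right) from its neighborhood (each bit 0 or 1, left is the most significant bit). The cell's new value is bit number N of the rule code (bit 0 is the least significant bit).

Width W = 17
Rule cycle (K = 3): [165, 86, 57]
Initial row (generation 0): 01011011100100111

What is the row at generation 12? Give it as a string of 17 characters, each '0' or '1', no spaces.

Gen 0: 01011011100100111
Gen 1 (rule 165): 01100101000100010
Gen 2 (rule 86): 10111101101110111
Gen 3 (rule 57): 01100011011001100
Gen 4 (rule 165): 00001000100000001
Gen 5 (rule 86): 00011101110000011
Gen 6 (rule 57): 11010011001111010
Gen 7 (rule 165): 00110000000110110
Gen 8 (rule 86): 01011000001010011
Gen 9 (rule 57): 00110111100101010
Gen 10 (rule 165): 10001011000111110
Gen 11 (rule 86): 11011001101000011
Gen 12 (rule 57): 10110101010111010

Answer: 10110101010111010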